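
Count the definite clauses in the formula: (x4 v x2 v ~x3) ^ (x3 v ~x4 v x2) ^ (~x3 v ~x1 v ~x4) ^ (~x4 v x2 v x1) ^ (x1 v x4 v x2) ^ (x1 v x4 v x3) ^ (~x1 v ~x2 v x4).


A definite clause has exactly one positive literal.
Clause 1: 2 positive -> not definite
Clause 2: 2 positive -> not definite
Clause 3: 0 positive -> not definite
Clause 4: 2 positive -> not definite
Clause 5: 3 positive -> not definite
Clause 6: 3 positive -> not definite
Clause 7: 1 positive -> definite
Definite clause count = 1.

1


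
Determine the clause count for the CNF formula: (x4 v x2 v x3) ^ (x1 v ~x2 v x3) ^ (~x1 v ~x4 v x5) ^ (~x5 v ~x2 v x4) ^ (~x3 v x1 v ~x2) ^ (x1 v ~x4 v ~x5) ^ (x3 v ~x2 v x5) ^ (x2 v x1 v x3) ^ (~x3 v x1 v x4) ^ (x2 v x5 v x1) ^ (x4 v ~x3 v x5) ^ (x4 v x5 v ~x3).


Each group enclosed in parentheses joined by ^ is one clause.
Counting the conjuncts: 12 clauses.

12


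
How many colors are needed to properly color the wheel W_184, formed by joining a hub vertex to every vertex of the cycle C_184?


W_184 consists of the cycle C_184 together with a hub vertex adjacent to every cycle vertex.
The cycle C_184 needs 2 colors (even cycle -> 2).
The hub is adjacent to every cycle vertex, so it must receive a new color distinct from all of them.
Chromatic number = 2 + 1 = 3.

3


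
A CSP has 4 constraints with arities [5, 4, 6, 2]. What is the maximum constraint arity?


The arities are: 5, 4, 6, 2.
Scan for the maximum value.
Maximum arity = 6.

6


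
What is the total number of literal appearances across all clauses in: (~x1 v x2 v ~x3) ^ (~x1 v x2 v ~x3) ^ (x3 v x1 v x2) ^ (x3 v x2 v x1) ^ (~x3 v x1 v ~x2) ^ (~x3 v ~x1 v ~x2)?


Clause lengths: 3, 3, 3, 3, 3, 3.
Sum = 3 + 3 + 3 + 3 + 3 + 3 = 18.

18


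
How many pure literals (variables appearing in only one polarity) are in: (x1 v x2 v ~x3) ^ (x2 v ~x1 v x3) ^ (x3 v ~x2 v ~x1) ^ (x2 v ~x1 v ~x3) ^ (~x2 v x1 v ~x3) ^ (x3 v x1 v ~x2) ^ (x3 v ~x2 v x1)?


A pure literal appears in only one polarity across all clauses.
No pure literals found.
Count = 0.

0


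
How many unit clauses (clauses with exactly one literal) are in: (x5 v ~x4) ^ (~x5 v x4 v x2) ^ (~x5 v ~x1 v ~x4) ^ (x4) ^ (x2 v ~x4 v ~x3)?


A unit clause contains exactly one literal.
Unit clauses found: (x4).
Count = 1.

1


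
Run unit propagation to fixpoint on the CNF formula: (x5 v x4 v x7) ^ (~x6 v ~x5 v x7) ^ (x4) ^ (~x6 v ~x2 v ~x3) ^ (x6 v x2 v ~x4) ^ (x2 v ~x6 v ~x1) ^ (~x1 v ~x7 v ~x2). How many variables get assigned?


Unit propagation repeatedly assigns the literal in any unit clause, then simplifies.
Assignments in order: x4 = T.
No further unit clauses remain.
Total variables assigned = 1.

1


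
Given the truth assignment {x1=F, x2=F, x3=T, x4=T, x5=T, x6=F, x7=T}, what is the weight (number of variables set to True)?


The weight is the number of variables assigned True.
True variables: x3, x4, x5, x7.
Weight = 4.

4


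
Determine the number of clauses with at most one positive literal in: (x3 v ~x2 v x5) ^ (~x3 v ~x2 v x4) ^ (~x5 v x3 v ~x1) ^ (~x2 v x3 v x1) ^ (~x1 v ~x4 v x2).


A Horn clause has at most one positive literal.
Clause 1: 2 positive lit(s) -> not Horn
Clause 2: 1 positive lit(s) -> Horn
Clause 3: 1 positive lit(s) -> Horn
Clause 4: 2 positive lit(s) -> not Horn
Clause 5: 1 positive lit(s) -> Horn
Total Horn clauses = 3.

3


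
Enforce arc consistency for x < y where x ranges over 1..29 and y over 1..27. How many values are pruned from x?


For the constraint x < y, x needs a supporting value in y's domain.
x can be at most 26 (one less than y's maximum).
Valid x values from domain: 26 out of 29.
Pruned = 29 - 26 = 3.

3


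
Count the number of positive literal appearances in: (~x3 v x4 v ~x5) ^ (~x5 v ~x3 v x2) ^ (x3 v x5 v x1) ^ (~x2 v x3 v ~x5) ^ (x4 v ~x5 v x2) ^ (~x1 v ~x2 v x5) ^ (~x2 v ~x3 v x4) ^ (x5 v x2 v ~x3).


Scan each clause for unnegated literals.
Clause 1: 1 positive; Clause 2: 1 positive; Clause 3: 3 positive; Clause 4: 1 positive; Clause 5: 2 positive; Clause 6: 1 positive; Clause 7: 1 positive; Clause 8: 2 positive.
Total positive literal occurrences = 12.

12


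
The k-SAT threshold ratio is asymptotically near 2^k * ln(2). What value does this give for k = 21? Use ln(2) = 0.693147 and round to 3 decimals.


Using the asymptotic formula: threshold ~ 2^k * ln(2).
2^21 = 2097152.
2097152 * 0.693147 = 1453634.617.

1453634.617


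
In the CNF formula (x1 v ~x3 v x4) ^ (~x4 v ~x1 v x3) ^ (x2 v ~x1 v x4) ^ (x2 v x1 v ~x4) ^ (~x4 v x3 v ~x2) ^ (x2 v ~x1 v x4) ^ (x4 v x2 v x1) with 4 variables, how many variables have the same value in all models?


Find all satisfying assignments: 6 model(s).
Check which variables have the same value in every model.
No variable is fixed across all models.
Backbone size = 0.

0


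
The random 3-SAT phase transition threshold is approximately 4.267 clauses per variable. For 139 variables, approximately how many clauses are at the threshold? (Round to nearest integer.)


The 3-SAT phase transition occurs at approximately 4.267 clauses per variable.
m = 4.267 * 139 = 593.113.
Rounded to nearest integer: 593.

593


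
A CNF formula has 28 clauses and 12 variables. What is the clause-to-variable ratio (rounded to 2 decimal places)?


Clause-to-variable ratio = clauses / variables.
28 / 12 = 2.33.

2.33


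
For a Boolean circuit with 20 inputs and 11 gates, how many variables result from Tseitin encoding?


The Tseitin transformation introduces one auxiliary variable per gate.
Total variables = inputs + gates = 20 + 11 = 31.

31


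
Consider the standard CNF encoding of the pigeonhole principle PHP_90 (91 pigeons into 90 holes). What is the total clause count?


The PHP encoding has two parts:
1) At-least-one-hole clauses: 91 (one per pigeon, each with 90 literals).
2) At-most-one-pigeon-per-hole clauses: 90 holes * C(91,2) = 90 * 4095 = 368550.
Total clauses = 91 + 368550 = 368641.

368641


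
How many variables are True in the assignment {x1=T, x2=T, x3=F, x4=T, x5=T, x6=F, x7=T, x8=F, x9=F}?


The weight is the number of variables assigned True.
True variables: x1, x2, x4, x5, x7.
Weight = 5.

5


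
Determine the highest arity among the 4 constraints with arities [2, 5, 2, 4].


The arities are: 2, 5, 2, 4.
Scan for the maximum value.
Maximum arity = 5.

5


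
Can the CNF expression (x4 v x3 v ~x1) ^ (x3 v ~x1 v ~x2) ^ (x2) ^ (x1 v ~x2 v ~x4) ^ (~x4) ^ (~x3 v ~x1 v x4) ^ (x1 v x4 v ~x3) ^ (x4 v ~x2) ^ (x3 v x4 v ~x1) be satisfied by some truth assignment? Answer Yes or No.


Check all 16 possible truth assignments.
Number of satisfying assignments found: 0.
The formula is unsatisfiable.

No


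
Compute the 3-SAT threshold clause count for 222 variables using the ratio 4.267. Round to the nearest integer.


The 3-SAT phase transition occurs at approximately 4.267 clauses per variable.
m = 4.267 * 222 = 947.274.
Rounded to nearest integer: 947.

947


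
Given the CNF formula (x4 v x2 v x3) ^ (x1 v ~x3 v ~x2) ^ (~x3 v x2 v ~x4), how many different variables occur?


Identify each distinct variable in the formula.
Variables found: x1, x2, x3, x4.
Total distinct variables = 4.

4


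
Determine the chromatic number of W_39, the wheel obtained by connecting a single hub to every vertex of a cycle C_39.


W_39 consists of the cycle C_39 together with a hub vertex adjacent to every cycle vertex.
The cycle C_39 needs 3 colors (odd cycle -> 3).
The hub is adjacent to every cycle vertex, so it must receive a new color distinct from all of them.
Chromatic number = 3 + 1 = 4.

4


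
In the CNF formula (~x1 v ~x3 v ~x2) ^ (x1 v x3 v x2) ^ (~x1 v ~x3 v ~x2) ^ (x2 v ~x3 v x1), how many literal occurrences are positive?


Scan each clause for unnegated literals.
Clause 1: 0 positive; Clause 2: 3 positive; Clause 3: 0 positive; Clause 4: 2 positive.
Total positive literal occurrences = 5.

5


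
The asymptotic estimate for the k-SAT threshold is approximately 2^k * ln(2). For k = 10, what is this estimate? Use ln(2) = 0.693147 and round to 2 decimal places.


Using the asymptotic formula: threshold ~ 2^k * ln(2).
2^10 = 1024.
1024 * 0.693147 = 709.78.

709.78


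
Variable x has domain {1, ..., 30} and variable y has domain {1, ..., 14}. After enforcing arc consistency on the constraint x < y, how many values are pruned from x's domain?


For the constraint x < y, x needs a supporting value in y's domain.
x can be at most 13 (one less than y's maximum).
Valid x values from domain: 13 out of 30.
Pruned = 30 - 13 = 17.

17


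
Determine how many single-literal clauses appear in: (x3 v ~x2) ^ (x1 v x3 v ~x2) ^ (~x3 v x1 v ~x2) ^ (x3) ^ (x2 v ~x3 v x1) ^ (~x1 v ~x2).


A unit clause contains exactly one literal.
Unit clauses found: (x3).
Count = 1.

1


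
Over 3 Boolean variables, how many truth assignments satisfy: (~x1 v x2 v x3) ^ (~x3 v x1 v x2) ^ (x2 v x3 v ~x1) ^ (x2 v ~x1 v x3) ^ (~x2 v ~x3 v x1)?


Enumerate all 8 truth assignments over 3 variables.
Test each against every clause.
Satisfying assignments found: 5.

5


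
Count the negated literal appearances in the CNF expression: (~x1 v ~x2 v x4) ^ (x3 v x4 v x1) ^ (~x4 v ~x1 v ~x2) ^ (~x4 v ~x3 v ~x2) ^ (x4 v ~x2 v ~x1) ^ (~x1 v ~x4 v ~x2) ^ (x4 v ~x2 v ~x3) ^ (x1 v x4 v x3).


Scan each clause for negated literals.
Clause 1: 2 negative; Clause 2: 0 negative; Clause 3: 3 negative; Clause 4: 3 negative; Clause 5: 2 negative; Clause 6: 3 negative; Clause 7: 2 negative; Clause 8: 0 negative.
Total negative literal occurrences = 15.

15


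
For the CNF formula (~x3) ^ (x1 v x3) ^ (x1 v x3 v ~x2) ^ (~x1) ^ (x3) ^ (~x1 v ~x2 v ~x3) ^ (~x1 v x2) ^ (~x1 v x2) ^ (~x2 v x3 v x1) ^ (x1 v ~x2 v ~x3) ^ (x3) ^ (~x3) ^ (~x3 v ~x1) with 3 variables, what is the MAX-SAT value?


Enumerate all 8 truth assignments.
For each, count how many of the 13 clauses are satisfied.
The formula is not fully satisfiable, so the maximum is below 13.
Maximum simultaneously satisfiable clauses = 11.

11


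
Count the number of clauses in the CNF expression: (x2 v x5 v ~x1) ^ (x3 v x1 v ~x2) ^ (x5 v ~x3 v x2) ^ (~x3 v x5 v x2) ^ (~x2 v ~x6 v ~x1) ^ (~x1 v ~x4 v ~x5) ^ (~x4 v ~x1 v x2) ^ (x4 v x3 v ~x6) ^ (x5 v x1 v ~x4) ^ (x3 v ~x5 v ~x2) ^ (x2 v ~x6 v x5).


Each group enclosed in parentheses joined by ^ is one clause.
Counting the conjuncts: 11 clauses.

11


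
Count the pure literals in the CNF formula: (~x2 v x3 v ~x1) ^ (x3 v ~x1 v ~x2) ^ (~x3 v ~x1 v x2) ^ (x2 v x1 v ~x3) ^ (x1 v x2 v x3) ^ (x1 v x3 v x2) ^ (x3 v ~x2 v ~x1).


A pure literal appears in only one polarity across all clauses.
No pure literals found.
Count = 0.

0


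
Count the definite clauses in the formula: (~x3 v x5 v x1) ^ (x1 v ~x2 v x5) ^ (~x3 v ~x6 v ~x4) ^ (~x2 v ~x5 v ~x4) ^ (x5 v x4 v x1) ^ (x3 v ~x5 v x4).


A definite clause has exactly one positive literal.
Clause 1: 2 positive -> not definite
Clause 2: 2 positive -> not definite
Clause 3: 0 positive -> not definite
Clause 4: 0 positive -> not definite
Clause 5: 3 positive -> not definite
Clause 6: 2 positive -> not definite
Definite clause count = 0.

0


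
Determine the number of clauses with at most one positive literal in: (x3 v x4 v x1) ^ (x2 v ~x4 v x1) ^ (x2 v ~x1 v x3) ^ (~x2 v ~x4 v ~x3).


A Horn clause has at most one positive literal.
Clause 1: 3 positive lit(s) -> not Horn
Clause 2: 2 positive lit(s) -> not Horn
Clause 3: 2 positive lit(s) -> not Horn
Clause 4: 0 positive lit(s) -> Horn
Total Horn clauses = 1.

1


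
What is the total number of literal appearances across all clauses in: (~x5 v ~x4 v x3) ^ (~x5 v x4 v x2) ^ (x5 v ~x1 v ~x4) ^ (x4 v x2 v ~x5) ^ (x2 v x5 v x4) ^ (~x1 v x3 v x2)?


Clause lengths: 3, 3, 3, 3, 3, 3.
Sum = 3 + 3 + 3 + 3 + 3 + 3 = 18.

18


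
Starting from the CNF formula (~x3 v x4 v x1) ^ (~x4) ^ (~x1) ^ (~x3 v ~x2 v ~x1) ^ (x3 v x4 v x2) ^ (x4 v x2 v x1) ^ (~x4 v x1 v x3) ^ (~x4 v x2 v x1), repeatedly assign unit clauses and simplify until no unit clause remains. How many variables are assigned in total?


Unit propagation repeatedly assigns the literal in any unit clause, then simplifies.
Assignments in order: x4 = F, x1 = F, x3 = F, x2 = T.
No further unit clauses remain.
Total variables assigned = 4.

4


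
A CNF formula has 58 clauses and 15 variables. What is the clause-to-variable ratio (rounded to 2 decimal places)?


Clause-to-variable ratio = clauses / variables.
58 / 15 = 3.87.

3.87


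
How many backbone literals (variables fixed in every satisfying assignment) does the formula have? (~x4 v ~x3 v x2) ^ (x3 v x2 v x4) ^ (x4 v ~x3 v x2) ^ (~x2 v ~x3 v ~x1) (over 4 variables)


Find all satisfying assignments: 8 model(s).
Check which variables have the same value in every model.
No variable is fixed across all models.
Backbone size = 0.

0


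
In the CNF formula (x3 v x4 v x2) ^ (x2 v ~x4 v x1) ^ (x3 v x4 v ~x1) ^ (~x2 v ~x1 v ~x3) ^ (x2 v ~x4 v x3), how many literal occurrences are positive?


Scan each clause for unnegated literals.
Clause 1: 3 positive; Clause 2: 2 positive; Clause 3: 2 positive; Clause 4: 0 positive; Clause 5: 2 positive.
Total positive literal occurrences = 9.

9


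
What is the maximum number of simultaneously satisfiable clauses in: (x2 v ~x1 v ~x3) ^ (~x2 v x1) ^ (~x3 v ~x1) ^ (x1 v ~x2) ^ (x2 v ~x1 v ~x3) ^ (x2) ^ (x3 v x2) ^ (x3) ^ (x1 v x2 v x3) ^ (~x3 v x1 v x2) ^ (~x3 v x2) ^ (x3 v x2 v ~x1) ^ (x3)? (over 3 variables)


Enumerate all 8 truth assignments.
For each, count how many of the 13 clauses are satisfied.
The formula is not fully satisfiable, so the maximum is below 13.
Maximum simultaneously satisfiable clauses = 12.

12


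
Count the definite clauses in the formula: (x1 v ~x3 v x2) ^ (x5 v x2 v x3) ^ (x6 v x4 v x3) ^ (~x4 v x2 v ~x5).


A definite clause has exactly one positive literal.
Clause 1: 2 positive -> not definite
Clause 2: 3 positive -> not definite
Clause 3: 3 positive -> not definite
Clause 4: 1 positive -> definite
Definite clause count = 1.

1


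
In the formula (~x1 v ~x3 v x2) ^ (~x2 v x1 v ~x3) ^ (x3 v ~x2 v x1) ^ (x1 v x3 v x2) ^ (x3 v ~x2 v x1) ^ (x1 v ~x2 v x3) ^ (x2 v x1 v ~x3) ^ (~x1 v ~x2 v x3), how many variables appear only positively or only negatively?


A pure literal appears in only one polarity across all clauses.
No pure literals found.
Count = 0.

0


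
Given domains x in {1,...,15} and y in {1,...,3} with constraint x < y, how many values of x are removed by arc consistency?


For the constraint x < y, x needs a supporting value in y's domain.
x can be at most 2 (one less than y's maximum).
Valid x values from domain: 2 out of 15.
Pruned = 15 - 2 = 13.

13


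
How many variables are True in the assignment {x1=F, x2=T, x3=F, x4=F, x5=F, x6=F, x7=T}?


The weight is the number of variables assigned True.
True variables: x2, x7.
Weight = 2.

2


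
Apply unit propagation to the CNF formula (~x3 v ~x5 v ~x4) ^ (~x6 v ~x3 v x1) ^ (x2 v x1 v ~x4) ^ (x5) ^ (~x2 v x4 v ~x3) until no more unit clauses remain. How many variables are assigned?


Unit propagation repeatedly assigns the literal in any unit clause, then simplifies.
Assignments in order: x5 = T.
No further unit clauses remain.
Total variables assigned = 1.

1


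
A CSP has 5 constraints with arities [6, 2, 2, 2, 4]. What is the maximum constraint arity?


The arities are: 6, 2, 2, 2, 4.
Scan for the maximum value.
Maximum arity = 6.

6


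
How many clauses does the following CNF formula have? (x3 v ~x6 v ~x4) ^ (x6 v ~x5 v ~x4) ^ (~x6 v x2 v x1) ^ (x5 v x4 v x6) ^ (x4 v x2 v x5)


Each group enclosed in parentheses joined by ^ is one clause.
Counting the conjuncts: 5 clauses.

5


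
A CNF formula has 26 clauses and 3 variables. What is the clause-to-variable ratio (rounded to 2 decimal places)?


Clause-to-variable ratio = clauses / variables.
26 / 3 = 8.67.

8.67


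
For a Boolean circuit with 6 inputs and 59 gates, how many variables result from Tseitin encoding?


The Tseitin transformation introduces one auxiliary variable per gate.
Total variables = inputs + gates = 6 + 59 = 65.

65


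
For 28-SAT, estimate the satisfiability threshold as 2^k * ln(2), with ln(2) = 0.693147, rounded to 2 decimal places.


Using the asymptotic formula: threshold ~ 2^k * ln(2).
2^28 = 268435456.
268435456 * 0.693147 = 186065231.02.

186065231.02


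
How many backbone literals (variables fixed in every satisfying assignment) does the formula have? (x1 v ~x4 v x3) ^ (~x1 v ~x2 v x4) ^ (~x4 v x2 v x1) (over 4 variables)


Find all satisfying assignments: 11 model(s).
Check which variables have the same value in every model.
No variable is fixed across all models.
Backbone size = 0.

0


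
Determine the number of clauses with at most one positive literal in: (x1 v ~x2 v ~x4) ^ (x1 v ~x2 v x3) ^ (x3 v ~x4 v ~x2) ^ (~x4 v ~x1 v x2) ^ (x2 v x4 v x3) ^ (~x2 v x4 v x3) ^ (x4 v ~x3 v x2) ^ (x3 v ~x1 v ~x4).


A Horn clause has at most one positive literal.
Clause 1: 1 positive lit(s) -> Horn
Clause 2: 2 positive lit(s) -> not Horn
Clause 3: 1 positive lit(s) -> Horn
Clause 4: 1 positive lit(s) -> Horn
Clause 5: 3 positive lit(s) -> not Horn
Clause 6: 2 positive lit(s) -> not Horn
Clause 7: 2 positive lit(s) -> not Horn
Clause 8: 1 positive lit(s) -> Horn
Total Horn clauses = 4.

4


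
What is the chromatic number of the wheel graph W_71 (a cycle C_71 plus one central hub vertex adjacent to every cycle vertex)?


W_71 consists of the cycle C_71 together with a hub vertex adjacent to every cycle vertex.
The cycle C_71 needs 3 colors (odd cycle -> 3).
The hub is adjacent to every cycle vertex, so it must receive a new color distinct from all of them.
Chromatic number = 3 + 1 = 4.

4


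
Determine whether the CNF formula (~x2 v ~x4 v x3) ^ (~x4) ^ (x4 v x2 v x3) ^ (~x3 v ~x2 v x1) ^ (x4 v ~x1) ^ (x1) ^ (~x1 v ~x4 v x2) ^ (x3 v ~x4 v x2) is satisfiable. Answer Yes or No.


Check all 16 possible truth assignments.
Number of satisfying assignments found: 0.
The formula is unsatisfiable.

No


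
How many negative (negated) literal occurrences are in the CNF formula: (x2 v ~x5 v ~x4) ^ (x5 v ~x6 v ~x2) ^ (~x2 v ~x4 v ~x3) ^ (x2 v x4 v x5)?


Scan each clause for negated literals.
Clause 1: 2 negative; Clause 2: 2 negative; Clause 3: 3 negative; Clause 4: 0 negative.
Total negative literal occurrences = 7.

7


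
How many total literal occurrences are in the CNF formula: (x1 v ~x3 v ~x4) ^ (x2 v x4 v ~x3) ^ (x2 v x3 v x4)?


Clause lengths: 3, 3, 3.
Sum = 3 + 3 + 3 = 9.

9


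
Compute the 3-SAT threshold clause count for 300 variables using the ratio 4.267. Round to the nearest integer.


The 3-SAT phase transition occurs at approximately 4.267 clauses per variable.
m = 4.267 * 300 = 1280.1.
Rounded to nearest integer: 1280.

1280


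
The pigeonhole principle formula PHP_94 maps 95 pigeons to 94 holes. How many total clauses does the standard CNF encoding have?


The PHP encoding has two parts:
1) At-least-one-hole clauses: 95 (one per pigeon, each with 94 literals).
2) At-most-one-pigeon-per-hole clauses: 94 holes * C(95,2) = 94 * 4465 = 419710.
Total clauses = 95 + 419710 = 419805.

419805


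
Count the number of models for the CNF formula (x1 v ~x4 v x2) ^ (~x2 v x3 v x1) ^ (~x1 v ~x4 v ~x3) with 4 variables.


Enumerate all 16 truth assignments over 4 variables.
Test each against every clause.
Satisfying assignments found: 10.

10


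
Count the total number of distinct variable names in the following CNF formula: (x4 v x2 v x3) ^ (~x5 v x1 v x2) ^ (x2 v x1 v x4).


Identify each distinct variable in the formula.
Variables found: x1, x2, x3, x4, x5.
Total distinct variables = 5.

5


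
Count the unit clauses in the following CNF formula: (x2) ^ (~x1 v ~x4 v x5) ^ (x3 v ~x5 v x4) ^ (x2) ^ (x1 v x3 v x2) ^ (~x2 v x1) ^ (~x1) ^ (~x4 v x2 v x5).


A unit clause contains exactly one literal.
Unit clauses found: (x2), (x2), (~x1).
Count = 3.

3


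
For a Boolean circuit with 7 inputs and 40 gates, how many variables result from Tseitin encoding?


The Tseitin transformation introduces one auxiliary variable per gate.
Total variables = inputs + gates = 7 + 40 = 47.

47


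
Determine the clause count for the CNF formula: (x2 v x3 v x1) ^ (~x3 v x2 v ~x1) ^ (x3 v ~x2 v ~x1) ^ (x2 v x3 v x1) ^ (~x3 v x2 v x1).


Each group enclosed in parentheses joined by ^ is one clause.
Counting the conjuncts: 5 clauses.

5


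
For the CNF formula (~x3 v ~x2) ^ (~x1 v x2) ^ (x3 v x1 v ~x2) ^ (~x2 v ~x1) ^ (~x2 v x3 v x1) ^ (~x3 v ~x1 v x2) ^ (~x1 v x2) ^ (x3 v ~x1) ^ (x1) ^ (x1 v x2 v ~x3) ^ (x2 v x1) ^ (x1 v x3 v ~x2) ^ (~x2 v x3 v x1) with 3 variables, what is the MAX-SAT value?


Enumerate all 8 truth assignments.
For each, count how many of the 13 clauses are satisfied.
The formula is not fully satisfiable, so the maximum is below 13.
Maximum simultaneously satisfiable clauses = 11.

11


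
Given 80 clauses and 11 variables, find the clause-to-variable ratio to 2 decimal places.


Clause-to-variable ratio = clauses / variables.
80 / 11 = 7.27.

7.27


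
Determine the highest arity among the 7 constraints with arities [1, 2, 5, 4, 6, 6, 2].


The arities are: 1, 2, 5, 4, 6, 6, 2.
Scan for the maximum value.
Maximum arity = 6.

6


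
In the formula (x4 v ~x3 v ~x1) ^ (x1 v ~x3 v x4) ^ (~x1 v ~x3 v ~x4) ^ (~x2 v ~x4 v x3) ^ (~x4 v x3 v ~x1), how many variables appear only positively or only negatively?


A pure literal appears in only one polarity across all clauses.
Pure literals: x2 (negative only).
Count = 1.

1


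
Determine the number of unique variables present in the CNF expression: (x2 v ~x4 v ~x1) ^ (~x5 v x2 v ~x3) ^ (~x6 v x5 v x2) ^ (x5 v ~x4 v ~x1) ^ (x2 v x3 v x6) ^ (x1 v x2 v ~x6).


Identify each distinct variable in the formula.
Variables found: x1, x2, x3, x4, x5, x6.
Total distinct variables = 6.

6


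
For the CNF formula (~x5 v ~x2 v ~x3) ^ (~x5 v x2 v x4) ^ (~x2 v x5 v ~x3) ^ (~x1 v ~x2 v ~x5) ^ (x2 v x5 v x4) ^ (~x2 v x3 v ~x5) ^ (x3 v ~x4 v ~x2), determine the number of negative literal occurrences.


Scan each clause for negated literals.
Clause 1: 3 negative; Clause 2: 1 negative; Clause 3: 2 negative; Clause 4: 3 negative; Clause 5: 0 negative; Clause 6: 2 negative; Clause 7: 2 negative.
Total negative literal occurrences = 13.

13


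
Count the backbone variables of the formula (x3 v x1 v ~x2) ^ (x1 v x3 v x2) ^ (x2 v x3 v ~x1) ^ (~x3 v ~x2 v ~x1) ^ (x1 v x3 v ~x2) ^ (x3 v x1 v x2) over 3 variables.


Find all satisfying assignments: 4 model(s).
Check which variables have the same value in every model.
No variable is fixed across all models.
Backbone size = 0.

0


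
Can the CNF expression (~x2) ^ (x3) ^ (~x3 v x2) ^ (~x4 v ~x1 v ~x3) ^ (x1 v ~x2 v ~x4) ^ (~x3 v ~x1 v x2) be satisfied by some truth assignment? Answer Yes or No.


Check all 16 possible truth assignments.
Number of satisfying assignments found: 0.
The formula is unsatisfiable.

No


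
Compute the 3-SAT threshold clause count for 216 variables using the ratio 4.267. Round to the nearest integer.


The 3-SAT phase transition occurs at approximately 4.267 clauses per variable.
m = 4.267 * 216 = 921.672.
Rounded to nearest integer: 922.

922


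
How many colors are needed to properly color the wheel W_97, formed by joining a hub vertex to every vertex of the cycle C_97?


W_97 consists of the cycle C_97 together with a hub vertex adjacent to every cycle vertex.
The cycle C_97 needs 3 colors (odd cycle -> 3).
The hub is adjacent to every cycle vertex, so it must receive a new color distinct from all of them.
Chromatic number = 3 + 1 = 4.

4


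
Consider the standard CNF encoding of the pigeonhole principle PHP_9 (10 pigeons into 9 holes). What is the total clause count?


The PHP encoding has two parts:
1) At-least-one-hole clauses: 10 (one per pigeon, each with 9 literals).
2) At-most-one-pigeon-per-hole clauses: 9 holes * C(10,2) = 9 * 45 = 405.
Total clauses = 10 + 405 = 415.

415


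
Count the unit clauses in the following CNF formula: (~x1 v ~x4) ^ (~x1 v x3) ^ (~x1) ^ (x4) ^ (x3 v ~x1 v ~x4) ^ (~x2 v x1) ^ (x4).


A unit clause contains exactly one literal.
Unit clauses found: (~x1), (x4), (x4).
Count = 3.

3


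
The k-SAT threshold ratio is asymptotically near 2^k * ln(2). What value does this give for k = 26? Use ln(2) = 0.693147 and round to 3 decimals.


Using the asymptotic formula: threshold ~ 2^k * ln(2).
2^26 = 67108864.
67108864 * 0.693147 = 46516307.755.

46516307.755


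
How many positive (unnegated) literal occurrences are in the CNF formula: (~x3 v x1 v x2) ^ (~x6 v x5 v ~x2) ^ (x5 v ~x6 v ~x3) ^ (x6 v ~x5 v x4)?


Scan each clause for unnegated literals.
Clause 1: 2 positive; Clause 2: 1 positive; Clause 3: 1 positive; Clause 4: 2 positive.
Total positive literal occurrences = 6.

6


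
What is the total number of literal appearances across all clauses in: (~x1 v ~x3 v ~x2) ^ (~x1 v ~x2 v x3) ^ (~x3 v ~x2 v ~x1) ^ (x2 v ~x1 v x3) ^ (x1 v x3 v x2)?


Clause lengths: 3, 3, 3, 3, 3.
Sum = 3 + 3 + 3 + 3 + 3 = 15.

15


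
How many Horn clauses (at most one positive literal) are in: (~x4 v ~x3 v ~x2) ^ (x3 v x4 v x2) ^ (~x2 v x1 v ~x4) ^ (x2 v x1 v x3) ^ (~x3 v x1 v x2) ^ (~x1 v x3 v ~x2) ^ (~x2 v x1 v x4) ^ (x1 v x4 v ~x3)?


A Horn clause has at most one positive literal.
Clause 1: 0 positive lit(s) -> Horn
Clause 2: 3 positive lit(s) -> not Horn
Clause 3: 1 positive lit(s) -> Horn
Clause 4: 3 positive lit(s) -> not Horn
Clause 5: 2 positive lit(s) -> not Horn
Clause 6: 1 positive lit(s) -> Horn
Clause 7: 2 positive lit(s) -> not Horn
Clause 8: 2 positive lit(s) -> not Horn
Total Horn clauses = 3.

3


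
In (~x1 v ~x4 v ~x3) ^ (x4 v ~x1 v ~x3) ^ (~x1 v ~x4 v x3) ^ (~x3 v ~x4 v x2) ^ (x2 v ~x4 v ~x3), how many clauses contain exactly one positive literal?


A definite clause has exactly one positive literal.
Clause 1: 0 positive -> not definite
Clause 2: 1 positive -> definite
Clause 3: 1 positive -> definite
Clause 4: 1 positive -> definite
Clause 5: 1 positive -> definite
Definite clause count = 4.

4


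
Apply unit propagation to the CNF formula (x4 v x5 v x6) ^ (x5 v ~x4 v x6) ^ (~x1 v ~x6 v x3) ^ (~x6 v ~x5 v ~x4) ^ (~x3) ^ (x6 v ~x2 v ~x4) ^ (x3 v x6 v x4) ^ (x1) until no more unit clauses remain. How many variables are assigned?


Unit propagation repeatedly assigns the literal in any unit clause, then simplifies.
Assignments in order: x3 = F, x1 = T, x6 = F, x4 = T, x5 = T, x2 = F.
No further unit clauses remain.
Total variables assigned = 6.

6


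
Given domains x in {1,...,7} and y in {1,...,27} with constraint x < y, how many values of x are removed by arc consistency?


For the constraint x < y, x needs a supporting value in y's domain.
x can be at most 26 (one less than y's maximum).
Valid x values from domain: 7 out of 7.
Pruned = 7 - 7 = 0.

0


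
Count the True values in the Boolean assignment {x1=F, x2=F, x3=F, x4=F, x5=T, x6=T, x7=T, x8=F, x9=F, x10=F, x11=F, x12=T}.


The weight is the number of variables assigned True.
True variables: x5, x6, x7, x12.
Weight = 4.

4


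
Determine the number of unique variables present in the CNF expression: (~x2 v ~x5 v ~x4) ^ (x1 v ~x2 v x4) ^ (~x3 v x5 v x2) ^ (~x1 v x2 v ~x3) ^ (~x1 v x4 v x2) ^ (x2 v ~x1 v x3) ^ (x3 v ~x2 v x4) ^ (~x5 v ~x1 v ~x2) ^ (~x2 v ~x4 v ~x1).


Identify each distinct variable in the formula.
Variables found: x1, x2, x3, x4, x5.
Total distinct variables = 5.

5


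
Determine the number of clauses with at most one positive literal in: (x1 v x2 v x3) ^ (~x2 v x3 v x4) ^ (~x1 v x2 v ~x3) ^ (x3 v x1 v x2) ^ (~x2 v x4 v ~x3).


A Horn clause has at most one positive literal.
Clause 1: 3 positive lit(s) -> not Horn
Clause 2: 2 positive lit(s) -> not Horn
Clause 3: 1 positive lit(s) -> Horn
Clause 4: 3 positive lit(s) -> not Horn
Clause 5: 1 positive lit(s) -> Horn
Total Horn clauses = 2.

2


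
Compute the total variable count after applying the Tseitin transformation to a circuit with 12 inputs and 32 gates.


The Tseitin transformation introduces one auxiliary variable per gate.
Total variables = inputs + gates = 12 + 32 = 44.

44


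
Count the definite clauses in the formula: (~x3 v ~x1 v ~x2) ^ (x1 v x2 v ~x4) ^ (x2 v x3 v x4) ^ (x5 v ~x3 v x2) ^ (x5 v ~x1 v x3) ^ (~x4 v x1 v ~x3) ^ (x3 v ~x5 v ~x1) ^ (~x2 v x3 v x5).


A definite clause has exactly one positive literal.
Clause 1: 0 positive -> not definite
Clause 2: 2 positive -> not definite
Clause 3: 3 positive -> not definite
Clause 4: 2 positive -> not definite
Clause 5: 2 positive -> not definite
Clause 6: 1 positive -> definite
Clause 7: 1 positive -> definite
Clause 8: 2 positive -> not definite
Definite clause count = 2.

2


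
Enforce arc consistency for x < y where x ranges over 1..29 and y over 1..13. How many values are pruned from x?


For the constraint x < y, x needs a supporting value in y's domain.
x can be at most 12 (one less than y's maximum).
Valid x values from domain: 12 out of 29.
Pruned = 29 - 12 = 17.

17


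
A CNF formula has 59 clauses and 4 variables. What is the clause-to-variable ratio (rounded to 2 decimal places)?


Clause-to-variable ratio = clauses / variables.
59 / 4 = 14.75.

14.75


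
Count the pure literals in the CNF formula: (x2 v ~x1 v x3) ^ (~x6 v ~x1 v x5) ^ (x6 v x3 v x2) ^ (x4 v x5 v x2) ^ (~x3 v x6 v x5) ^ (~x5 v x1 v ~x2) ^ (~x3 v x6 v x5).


A pure literal appears in only one polarity across all clauses.
Pure literals: x4 (positive only).
Count = 1.

1


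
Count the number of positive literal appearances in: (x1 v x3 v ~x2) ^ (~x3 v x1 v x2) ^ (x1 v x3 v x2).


Scan each clause for unnegated literals.
Clause 1: 2 positive; Clause 2: 2 positive; Clause 3: 3 positive.
Total positive literal occurrences = 7.

7


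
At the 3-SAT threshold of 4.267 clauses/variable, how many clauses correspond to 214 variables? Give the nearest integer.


The 3-SAT phase transition occurs at approximately 4.267 clauses per variable.
m = 4.267 * 214 = 913.138.
Rounded to nearest integer: 913.

913


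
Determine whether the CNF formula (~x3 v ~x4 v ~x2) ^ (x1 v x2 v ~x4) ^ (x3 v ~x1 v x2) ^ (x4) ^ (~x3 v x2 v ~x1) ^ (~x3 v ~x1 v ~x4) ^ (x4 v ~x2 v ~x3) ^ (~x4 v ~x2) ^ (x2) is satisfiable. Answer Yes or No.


Check all 16 possible truth assignments.
Number of satisfying assignments found: 0.
The formula is unsatisfiable.

No


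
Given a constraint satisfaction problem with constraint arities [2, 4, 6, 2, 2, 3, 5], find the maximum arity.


The arities are: 2, 4, 6, 2, 2, 3, 5.
Scan for the maximum value.
Maximum arity = 6.

6


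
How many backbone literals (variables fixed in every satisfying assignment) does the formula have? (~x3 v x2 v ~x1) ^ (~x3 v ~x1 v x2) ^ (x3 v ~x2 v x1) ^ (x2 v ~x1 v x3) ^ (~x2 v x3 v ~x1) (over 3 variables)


Find all satisfying assignments: 4 model(s).
Check which variables have the same value in every model.
No variable is fixed across all models.
Backbone size = 0.

0


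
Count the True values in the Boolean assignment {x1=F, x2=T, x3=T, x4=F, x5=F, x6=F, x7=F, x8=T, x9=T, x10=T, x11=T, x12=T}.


The weight is the number of variables assigned True.
True variables: x2, x3, x8, x9, x10, x11, x12.
Weight = 7.

7


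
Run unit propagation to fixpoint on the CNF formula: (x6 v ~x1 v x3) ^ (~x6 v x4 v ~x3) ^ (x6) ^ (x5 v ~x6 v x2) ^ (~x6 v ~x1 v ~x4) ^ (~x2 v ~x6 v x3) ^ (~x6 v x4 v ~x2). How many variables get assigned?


Unit propagation repeatedly assigns the literal in any unit clause, then simplifies.
Assignments in order: x6 = T.
No further unit clauses remain.
Total variables assigned = 1.

1


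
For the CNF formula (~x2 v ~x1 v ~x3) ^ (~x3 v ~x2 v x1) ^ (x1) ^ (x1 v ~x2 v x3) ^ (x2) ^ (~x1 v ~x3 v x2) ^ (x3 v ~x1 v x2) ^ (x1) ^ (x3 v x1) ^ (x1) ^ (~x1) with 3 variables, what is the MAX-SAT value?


Enumerate all 8 truth assignments.
For each, count how many of the 11 clauses are satisfied.
The formula is not fully satisfiable, so the maximum is below 11.
Maximum simultaneously satisfiable clauses = 10.

10


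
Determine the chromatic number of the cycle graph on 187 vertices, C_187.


An odd cycle cannot be 2-colored: alternating two colors around the cycle returns to the start with a conflict.
Since 187 is odd, three colors are required (and three suffice).
Chromatic number = 3.

3


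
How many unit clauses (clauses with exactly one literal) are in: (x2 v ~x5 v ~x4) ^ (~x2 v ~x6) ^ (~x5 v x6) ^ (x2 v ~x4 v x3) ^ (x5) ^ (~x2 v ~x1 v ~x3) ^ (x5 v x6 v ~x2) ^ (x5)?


A unit clause contains exactly one literal.
Unit clauses found: (x5), (x5).
Count = 2.

2


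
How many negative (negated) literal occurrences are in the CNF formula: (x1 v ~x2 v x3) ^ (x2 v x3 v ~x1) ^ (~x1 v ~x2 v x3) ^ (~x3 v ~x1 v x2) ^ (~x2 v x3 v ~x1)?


Scan each clause for negated literals.
Clause 1: 1 negative; Clause 2: 1 negative; Clause 3: 2 negative; Clause 4: 2 negative; Clause 5: 2 negative.
Total negative literal occurrences = 8.

8


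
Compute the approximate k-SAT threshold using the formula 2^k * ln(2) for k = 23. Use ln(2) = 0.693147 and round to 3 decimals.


Using the asymptotic formula: threshold ~ 2^k * ln(2).
2^23 = 8388608.
8388608 * 0.693147 = 5814538.469.

5814538.469


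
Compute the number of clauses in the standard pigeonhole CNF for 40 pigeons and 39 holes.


The PHP encoding has two parts:
1) At-least-one-hole clauses: 40 (one per pigeon, each with 39 literals).
2) At-most-one-pigeon-per-hole clauses: 39 holes * C(40,2) = 39 * 780 = 30420.
Total clauses = 40 + 30420 = 30460.

30460


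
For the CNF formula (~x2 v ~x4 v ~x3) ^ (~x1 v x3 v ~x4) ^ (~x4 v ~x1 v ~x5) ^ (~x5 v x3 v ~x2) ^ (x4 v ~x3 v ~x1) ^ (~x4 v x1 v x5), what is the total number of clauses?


Each group enclosed in parentheses joined by ^ is one clause.
Counting the conjuncts: 6 clauses.

6


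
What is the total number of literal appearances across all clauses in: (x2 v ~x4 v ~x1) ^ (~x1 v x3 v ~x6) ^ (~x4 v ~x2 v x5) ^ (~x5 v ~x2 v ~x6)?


Clause lengths: 3, 3, 3, 3.
Sum = 3 + 3 + 3 + 3 = 12.

12


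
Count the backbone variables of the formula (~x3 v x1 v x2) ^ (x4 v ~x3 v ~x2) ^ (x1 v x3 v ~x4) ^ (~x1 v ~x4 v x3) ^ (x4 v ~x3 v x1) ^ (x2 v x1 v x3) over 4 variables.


Find all satisfying assignments: 7 model(s).
Check which variables have the same value in every model.
No variable is fixed across all models.
Backbone size = 0.

0


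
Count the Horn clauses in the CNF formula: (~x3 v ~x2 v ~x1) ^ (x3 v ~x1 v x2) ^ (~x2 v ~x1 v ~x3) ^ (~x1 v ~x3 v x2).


A Horn clause has at most one positive literal.
Clause 1: 0 positive lit(s) -> Horn
Clause 2: 2 positive lit(s) -> not Horn
Clause 3: 0 positive lit(s) -> Horn
Clause 4: 1 positive lit(s) -> Horn
Total Horn clauses = 3.

3


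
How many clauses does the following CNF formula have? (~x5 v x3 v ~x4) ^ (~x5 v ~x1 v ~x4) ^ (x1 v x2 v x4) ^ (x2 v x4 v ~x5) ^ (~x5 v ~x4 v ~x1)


Each group enclosed in parentheses joined by ^ is one clause.
Counting the conjuncts: 5 clauses.

5


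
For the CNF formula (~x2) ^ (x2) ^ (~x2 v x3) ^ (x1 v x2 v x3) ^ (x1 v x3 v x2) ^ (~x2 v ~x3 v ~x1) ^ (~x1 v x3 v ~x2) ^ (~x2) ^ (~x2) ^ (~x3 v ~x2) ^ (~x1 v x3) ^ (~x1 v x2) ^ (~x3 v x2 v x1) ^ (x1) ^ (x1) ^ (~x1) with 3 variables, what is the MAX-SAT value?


Enumerate all 8 truth assignments.
For each, count how many of the 16 clauses are satisfied.
The formula is not fully satisfiable, so the maximum is below 16.
Maximum simultaneously satisfiable clauses = 13.

13


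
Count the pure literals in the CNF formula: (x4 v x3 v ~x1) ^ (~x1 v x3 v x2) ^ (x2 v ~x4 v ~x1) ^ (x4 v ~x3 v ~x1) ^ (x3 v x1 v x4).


A pure literal appears in only one polarity across all clauses.
Pure literals: x2 (positive only).
Count = 1.

1


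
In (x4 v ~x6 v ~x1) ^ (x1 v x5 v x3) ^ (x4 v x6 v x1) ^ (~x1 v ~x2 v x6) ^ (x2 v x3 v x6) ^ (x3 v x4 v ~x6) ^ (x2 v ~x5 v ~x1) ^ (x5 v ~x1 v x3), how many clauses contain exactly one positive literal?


A definite clause has exactly one positive literal.
Clause 1: 1 positive -> definite
Clause 2: 3 positive -> not definite
Clause 3: 3 positive -> not definite
Clause 4: 1 positive -> definite
Clause 5: 3 positive -> not definite
Clause 6: 2 positive -> not definite
Clause 7: 1 positive -> definite
Clause 8: 2 positive -> not definite
Definite clause count = 3.

3


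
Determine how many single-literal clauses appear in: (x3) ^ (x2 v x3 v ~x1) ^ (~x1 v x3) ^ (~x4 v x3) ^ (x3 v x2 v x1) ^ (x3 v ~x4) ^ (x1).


A unit clause contains exactly one literal.
Unit clauses found: (x3), (x1).
Count = 2.

2


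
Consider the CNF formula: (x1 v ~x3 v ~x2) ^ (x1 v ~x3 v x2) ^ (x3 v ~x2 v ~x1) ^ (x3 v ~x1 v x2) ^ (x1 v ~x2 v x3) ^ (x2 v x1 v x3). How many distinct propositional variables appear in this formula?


Identify each distinct variable in the formula.
Variables found: x1, x2, x3.
Total distinct variables = 3.

3


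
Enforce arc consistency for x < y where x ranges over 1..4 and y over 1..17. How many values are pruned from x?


For the constraint x < y, x needs a supporting value in y's domain.
x can be at most 16 (one less than y's maximum).
Valid x values from domain: 4 out of 4.
Pruned = 4 - 4 = 0.

0


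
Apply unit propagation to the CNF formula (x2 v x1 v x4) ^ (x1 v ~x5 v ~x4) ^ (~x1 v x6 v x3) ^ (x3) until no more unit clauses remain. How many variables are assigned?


Unit propagation repeatedly assigns the literal in any unit clause, then simplifies.
Assignments in order: x3 = T.
No further unit clauses remain.
Total variables assigned = 1.

1


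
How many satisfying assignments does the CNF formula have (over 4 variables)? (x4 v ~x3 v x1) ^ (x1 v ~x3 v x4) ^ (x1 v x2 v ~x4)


Enumerate all 16 truth assignments over 4 variables.
Test each against every clause.
Satisfying assignments found: 12.

12


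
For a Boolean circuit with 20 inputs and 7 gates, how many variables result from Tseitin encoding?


The Tseitin transformation introduces one auxiliary variable per gate.
Total variables = inputs + gates = 20 + 7 = 27.

27


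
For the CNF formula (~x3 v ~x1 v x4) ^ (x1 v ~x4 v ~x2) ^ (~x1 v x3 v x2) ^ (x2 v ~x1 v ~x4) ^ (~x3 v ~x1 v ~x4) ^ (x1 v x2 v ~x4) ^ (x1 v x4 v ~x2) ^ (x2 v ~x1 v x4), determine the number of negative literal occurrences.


Scan each clause for negated literals.
Clause 1: 2 negative; Clause 2: 2 negative; Clause 3: 1 negative; Clause 4: 2 negative; Clause 5: 3 negative; Clause 6: 1 negative; Clause 7: 1 negative; Clause 8: 1 negative.
Total negative literal occurrences = 13.

13


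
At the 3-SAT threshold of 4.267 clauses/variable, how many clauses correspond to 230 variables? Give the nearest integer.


The 3-SAT phase transition occurs at approximately 4.267 clauses per variable.
m = 4.267 * 230 = 981.41.
Rounded to nearest integer: 981.

981


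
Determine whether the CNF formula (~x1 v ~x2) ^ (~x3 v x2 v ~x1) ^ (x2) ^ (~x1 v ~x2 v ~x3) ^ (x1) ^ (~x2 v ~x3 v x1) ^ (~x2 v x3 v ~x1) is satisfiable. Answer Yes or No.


Check all 8 possible truth assignments.
Number of satisfying assignments found: 0.
The formula is unsatisfiable.

No


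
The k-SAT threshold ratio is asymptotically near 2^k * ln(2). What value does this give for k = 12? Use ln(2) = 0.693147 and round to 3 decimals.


Using the asymptotic formula: threshold ~ 2^k * ln(2).
2^12 = 4096.
4096 * 0.693147 = 2839.13.

2839.13


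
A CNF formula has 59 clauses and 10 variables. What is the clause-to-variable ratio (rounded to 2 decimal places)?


Clause-to-variable ratio = clauses / variables.
59 / 10 = 5.9.

5.9


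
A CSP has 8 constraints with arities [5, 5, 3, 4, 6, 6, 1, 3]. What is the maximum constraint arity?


The arities are: 5, 5, 3, 4, 6, 6, 1, 3.
Scan for the maximum value.
Maximum arity = 6.

6
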